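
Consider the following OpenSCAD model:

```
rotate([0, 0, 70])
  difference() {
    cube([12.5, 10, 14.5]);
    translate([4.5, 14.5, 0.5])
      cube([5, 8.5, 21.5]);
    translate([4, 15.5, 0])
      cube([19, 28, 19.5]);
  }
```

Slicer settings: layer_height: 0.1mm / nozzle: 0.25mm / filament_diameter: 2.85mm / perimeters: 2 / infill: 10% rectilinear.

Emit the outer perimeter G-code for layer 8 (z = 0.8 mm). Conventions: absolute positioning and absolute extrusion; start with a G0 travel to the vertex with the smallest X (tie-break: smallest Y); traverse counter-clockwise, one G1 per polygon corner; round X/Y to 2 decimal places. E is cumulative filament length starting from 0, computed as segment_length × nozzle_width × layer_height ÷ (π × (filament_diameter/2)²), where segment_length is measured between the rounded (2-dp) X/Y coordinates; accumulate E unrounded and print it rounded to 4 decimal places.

At z = 0.8 mm: the cube (footprint 12.5×10) is included at this height; the cube at (4.5, 14.5) (footprint 5×8.5) is included at this height; the cube at (4, 15.5) is present — its section is the full 19×28 rectangle; After the difference (first − rest): starting from the 12.5×10 cube, the 5×8.5 cube at (4.5, 14.5) misses the remaining region (no effect); the 19×28 cube at (4, 15.5) misses the remaining region (no effect) — 1 connected region; (whole slice rotated 70° about Z — lengths, areas and connectivity unchanged). The outline is a single polygon with 4 vertices. Extrusion per mm of travel: 0.25 × 0.1 / (π × 1.425²) = 0.003919. Accumulating E over each segment gives final E = 0.1764.

G0 X-9.40 Y3.42 Z0.80
G1 X0.00 Y0.00 E0.0392
G1 X4.28 Y11.75 E0.0882
G1 X-5.12 Y15.17 E0.1274
G1 X-9.40 Y3.42 E0.1764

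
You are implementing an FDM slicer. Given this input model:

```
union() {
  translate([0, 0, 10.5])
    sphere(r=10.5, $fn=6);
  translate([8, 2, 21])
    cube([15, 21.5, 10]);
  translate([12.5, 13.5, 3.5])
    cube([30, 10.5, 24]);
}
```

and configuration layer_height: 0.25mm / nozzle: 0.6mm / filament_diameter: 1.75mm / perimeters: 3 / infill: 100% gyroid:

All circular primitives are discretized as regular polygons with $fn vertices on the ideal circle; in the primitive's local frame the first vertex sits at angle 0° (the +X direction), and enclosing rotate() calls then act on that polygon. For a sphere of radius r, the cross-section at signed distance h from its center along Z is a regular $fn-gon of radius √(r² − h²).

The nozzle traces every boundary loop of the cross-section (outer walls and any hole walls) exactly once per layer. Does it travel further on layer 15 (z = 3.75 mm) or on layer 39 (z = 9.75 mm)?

Layer 15 (z = 3.75): the r=10.5 sphere slices to a regular 6-gon of circumradius 8.043 (√(r²−h²) with h=6.75 from center) (perimeter = 2·6·8.043·sin(180°/6) = 48.26 mm); the cube at (8, 2) is not intersected at this z (z outside [21, 31]); the 30×10.5 cube at (12.5, 13.5) contributes its full rectangle (perimeter 81.00 mm); Merging all regions: the 2 present regions are separate (no shared area or edge), so areas and boundary lengths simply add and each stays a separate island — boundary = 129.26 mm. So its perimeter = 129.26 mm. Layer 39 (z = 9.75): the sphere: section is a regular 6-gon, circumradius = √(r²−h²) = √(10.5²−0.75²) = 10.473 (perimeter = 2·6·10.473·sin(180°/6) = 62.84 mm); the cube at (8, 2) is not intersected at this z (z outside [21, 31]); the cube at (12.5, 13.5) is present — its section is the full 30×10.5 rectangle (perimeter 81.00 mm); Taking the union: the 2 present regions are separate (no shared area or edge), so areas and boundary lengths simply add and each stays a separate island — boundary = 143.84 mm. So its perimeter = 143.84 mm. Layer 39 is larger (143.84 vs 129.26 mm).

layer 39 (z = 9.75 mm)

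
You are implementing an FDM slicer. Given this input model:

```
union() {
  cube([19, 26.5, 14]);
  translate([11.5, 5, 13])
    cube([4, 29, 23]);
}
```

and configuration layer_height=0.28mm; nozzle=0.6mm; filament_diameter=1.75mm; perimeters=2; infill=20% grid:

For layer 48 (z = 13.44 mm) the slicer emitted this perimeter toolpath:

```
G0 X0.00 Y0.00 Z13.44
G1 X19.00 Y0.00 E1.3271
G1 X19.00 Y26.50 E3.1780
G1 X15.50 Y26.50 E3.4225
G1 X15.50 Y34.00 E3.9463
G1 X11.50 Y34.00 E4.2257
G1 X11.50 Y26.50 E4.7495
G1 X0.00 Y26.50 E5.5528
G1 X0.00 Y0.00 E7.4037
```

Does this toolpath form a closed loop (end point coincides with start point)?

Start point (G0): (0.00, 0.00). End point (last G1): the path returns to the start — closed.

yes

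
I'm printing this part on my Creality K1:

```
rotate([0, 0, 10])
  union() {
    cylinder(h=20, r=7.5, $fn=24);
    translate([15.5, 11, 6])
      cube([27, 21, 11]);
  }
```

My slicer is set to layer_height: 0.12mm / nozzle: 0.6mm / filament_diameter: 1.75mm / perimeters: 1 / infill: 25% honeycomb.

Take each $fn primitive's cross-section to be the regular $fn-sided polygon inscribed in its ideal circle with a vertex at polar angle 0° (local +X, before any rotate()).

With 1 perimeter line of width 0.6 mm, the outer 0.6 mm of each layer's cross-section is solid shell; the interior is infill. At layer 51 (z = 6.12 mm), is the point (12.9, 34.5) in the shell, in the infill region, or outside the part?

At z = 6.12 mm: the r=7.5 cylinder contributes a regular 24-gon of circumradius 7.5; the 27×21 cube at (15.5, 11) contributes its full rectangle; Merging all regions: the 2 present regions are separate (no shared area or edge), so areas and boundary lengths simply add and each stays a separate island — 2 connected regions; (rotated 10° about Z; rotation is an isometry so areas/perimeters/island counts are preserved). Overall, the cross-section has 2 separate islands. Undo the 10° rotation: the query point maps to (18.695, 31.736) in the un-rotated model frame. The nearest boundary edge runs (15.50, 32.00)→(42.50, 32.00); distance from the point to it = 0.26 mm. (Shell/infill is judged within the island containing the point — the largest one.) The point is inside the cross-section, 0.26 mm from the nearest boundary — within the 0.6 mm shell band (1 × 0.6).

shell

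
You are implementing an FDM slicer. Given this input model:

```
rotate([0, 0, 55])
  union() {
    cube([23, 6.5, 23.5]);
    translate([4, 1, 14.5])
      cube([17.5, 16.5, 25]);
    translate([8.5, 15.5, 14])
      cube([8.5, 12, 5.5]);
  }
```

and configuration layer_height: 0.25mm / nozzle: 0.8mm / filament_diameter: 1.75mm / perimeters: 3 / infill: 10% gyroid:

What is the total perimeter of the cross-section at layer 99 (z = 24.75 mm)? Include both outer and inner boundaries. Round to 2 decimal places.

68.00 mm

At z = 24.75 mm: the cube is not intersected at this z (z outside [0, 23.5]); the cube at (4, 1) (footprint 17.5×16.5) is included at this height (perimeter 68.00 mm); the cube at (8.5, 15.5) does not reach this height (z outside [14, 19.5]); Merging all regions: only the 17.5×16.5 cube at (4, 1) is present, so the union is just that shape — boundary = 68.00 mm; (rotated 55° about Z; rotation is an isometry so areas/perimeters/island counts are preserved). Overall, the cross-section is a single solid region. Total boundary length (outer) = 68.00 mm.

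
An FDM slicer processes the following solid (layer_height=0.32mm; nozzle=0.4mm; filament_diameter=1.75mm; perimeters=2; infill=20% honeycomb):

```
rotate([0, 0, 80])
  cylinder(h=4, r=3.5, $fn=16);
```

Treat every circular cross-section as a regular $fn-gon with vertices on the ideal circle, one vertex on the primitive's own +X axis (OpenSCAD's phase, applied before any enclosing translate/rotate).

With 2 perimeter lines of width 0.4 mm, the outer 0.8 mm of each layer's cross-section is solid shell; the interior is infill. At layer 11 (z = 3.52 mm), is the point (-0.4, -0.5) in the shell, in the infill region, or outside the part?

At z = 3.52 mm: the cylinder: section is a regular 16-gon, circumradius r=3.5; (whole slice rotated 80° about Z — lengths, areas and connectivity unchanged). Overall, the cross-section is a single solid region. Undo the 80° rotation: the query point maps to (-0.562, 0.307) in the un-rotated model frame. The nearest boundary edge runs (-2.47, 2.47)→(-3.23, 1.34); distance from the point to it = 2.79 mm. The point is inside the cross-section and 2.79 mm from the nearest boundary — more than the 0.8 mm shell width (2 × 0.4), so it's in the infill interior.

infill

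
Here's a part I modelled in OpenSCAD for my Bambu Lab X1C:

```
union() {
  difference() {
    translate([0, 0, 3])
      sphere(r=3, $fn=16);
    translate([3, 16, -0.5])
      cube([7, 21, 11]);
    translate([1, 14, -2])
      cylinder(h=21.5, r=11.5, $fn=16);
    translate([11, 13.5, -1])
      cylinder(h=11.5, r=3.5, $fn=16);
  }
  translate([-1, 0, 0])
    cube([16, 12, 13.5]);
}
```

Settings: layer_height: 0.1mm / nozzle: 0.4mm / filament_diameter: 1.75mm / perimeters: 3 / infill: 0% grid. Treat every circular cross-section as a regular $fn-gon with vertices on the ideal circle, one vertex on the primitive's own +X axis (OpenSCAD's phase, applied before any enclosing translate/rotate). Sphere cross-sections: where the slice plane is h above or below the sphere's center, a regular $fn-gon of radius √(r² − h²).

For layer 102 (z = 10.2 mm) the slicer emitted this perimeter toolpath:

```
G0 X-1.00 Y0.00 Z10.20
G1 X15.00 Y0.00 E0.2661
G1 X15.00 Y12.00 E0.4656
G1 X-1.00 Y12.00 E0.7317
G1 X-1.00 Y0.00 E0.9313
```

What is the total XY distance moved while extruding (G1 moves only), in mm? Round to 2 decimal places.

Sum the Euclidean lengths of each G1 segment: total = 56.00 mm.

56.00 mm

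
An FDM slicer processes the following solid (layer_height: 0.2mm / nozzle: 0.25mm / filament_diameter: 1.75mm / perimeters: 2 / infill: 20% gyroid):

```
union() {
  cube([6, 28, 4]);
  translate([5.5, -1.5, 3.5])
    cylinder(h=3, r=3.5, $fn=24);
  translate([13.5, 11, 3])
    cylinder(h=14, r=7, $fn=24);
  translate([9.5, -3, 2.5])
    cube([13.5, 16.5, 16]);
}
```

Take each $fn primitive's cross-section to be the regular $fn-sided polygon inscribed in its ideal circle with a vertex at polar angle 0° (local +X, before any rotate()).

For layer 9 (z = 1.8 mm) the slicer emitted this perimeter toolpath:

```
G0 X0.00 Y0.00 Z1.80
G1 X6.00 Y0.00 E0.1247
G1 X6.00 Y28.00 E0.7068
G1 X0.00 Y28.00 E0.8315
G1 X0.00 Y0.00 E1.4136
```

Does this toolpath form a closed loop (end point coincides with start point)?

Start point (G0): (0.00, 0.00). End point (last G1): the path returns to the start — closed.

yes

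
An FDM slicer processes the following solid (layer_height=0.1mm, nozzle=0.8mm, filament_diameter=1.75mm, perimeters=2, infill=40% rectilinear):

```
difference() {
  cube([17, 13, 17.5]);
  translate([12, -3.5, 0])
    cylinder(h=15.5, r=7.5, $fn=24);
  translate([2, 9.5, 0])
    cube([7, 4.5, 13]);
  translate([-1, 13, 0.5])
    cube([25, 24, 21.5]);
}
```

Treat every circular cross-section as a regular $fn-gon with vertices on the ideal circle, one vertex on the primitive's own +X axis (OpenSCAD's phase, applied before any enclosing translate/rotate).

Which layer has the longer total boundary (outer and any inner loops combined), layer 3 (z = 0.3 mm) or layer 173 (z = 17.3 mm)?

layer 3 (z = 0.3 mm)

Layer 3 (z = 0.3): the 17×13 cube contributes its full rectangle (perimeter 60.00 mm); the r=7.5 cylinder at (12, -3.5) gives a regular 24-gon of circumradius 7.5 (constant along its height) (perimeter = 2·24·7.500·sin(180°/24) = 46.99 mm); the cube at (2, 9.5) is present — its section is the full 7×4.5 rectangle (perimeter 23.00 mm); the cube at (-1, 13) does not reach this height (z outside [0.5, 22]); After the difference (first − rest): starting from the 17×13 cube, the r=7.5 cylinder at (12, -3.5) partially overlaps it — only the 35.33 mm² overlap (of its 174.70 mm²) is removed, clipping the outline; the 7×4.5 cube at (2, 9.5) partially overlaps it — only the 24.50 mm² overlap (of its 31.50 mm²) is removed, clipping the outline — boundary = 66.96 mm. So its perimeter = 66.96 mm. Layer 173 (z = 17.3): the cube is present — its section is the full 17×13 rectangle (perimeter 60.00 mm); the cylinder at (12, -3.5) is not intersected at this z (z outside [0, 15.5]); the cube at (2, 9.5) does not reach this height (z outside [0, 13]); the cube at (-1, 13) (footprint 25×24) is included at this height (perimeter 98.00 mm); Taking the first minus the rest: starting from the 17×13 cube, the 25×24 cube at (-1, 13) misses the remaining region (no effect) — boundary = 60.00 mm. So its perimeter = 60.00 mm. Layer 3 is larger (66.96 vs 60.00 mm).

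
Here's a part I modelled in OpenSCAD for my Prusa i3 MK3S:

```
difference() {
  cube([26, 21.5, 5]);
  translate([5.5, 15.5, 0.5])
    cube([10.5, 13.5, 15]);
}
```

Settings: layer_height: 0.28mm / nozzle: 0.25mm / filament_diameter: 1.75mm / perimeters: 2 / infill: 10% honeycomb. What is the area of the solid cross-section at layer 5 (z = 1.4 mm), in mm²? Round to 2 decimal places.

At z = 1.4 mm: the cube is present — its section is the full 26×21.5 rectangle (area 559.00 mm²); the cube at (5.5, 15.5) is present — its section is the full 10.5×13.5 rectangle (area 141.75 mm²); Subtracting the remaining from the first: starting from the 26×21.5 cube (559.00 mm²), the 10.5×13.5 cube at (5.5, 15.5) partially overlaps it — only the 63.00 mm² overlap (of its 141.75 mm²) is removed, clipping the outline — area = 496.00 mm². Overall, the cross-section is a single solid region. Net area = 496.00 mm².

496.00 mm²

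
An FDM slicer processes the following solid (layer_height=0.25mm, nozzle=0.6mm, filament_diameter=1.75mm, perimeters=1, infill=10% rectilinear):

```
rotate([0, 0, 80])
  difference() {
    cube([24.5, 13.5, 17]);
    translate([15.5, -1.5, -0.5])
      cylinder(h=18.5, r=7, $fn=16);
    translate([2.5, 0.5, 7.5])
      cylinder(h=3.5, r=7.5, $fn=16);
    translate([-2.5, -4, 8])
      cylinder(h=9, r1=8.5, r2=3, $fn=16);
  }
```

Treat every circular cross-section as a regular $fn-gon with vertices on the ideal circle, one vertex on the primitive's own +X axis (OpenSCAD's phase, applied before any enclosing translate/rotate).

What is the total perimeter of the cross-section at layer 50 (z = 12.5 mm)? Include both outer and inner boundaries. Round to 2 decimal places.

At z = 12.5 mm: the cube (footprint 24.5×13.5) is included at this height (perimeter 76.00 mm); the r=7 cylinder at (15.5, -1.5) gives a regular 16-gon of circumradius 7 (constant along its height) (perimeter = 2·16·7.000·sin(180°/16) = 43.70 mm); the cylinder at (2.5, 0.5) is absent (z outside [7.5, 11]); the cone at (-2.5, -4) (r1=8.5→r2=3) has section circumradius 5.750 here — a regular 16-gon (perimeter = 2·16·5.750·sin(180°/16) = 35.90 mm); Taking the first minus the rest: starting from the 24.5×13.5 cube, the r=7 cylinder at (15.5, -1.5) partially overlaps it — only the 54.45 mm² overlap (of its 150.01 mm²) is removed, clipping the outline; the cone at (-2.5, -4) partially overlaps it — only the 0.92 mm² overlap (of its 101.22 mm²) is removed, clipping the outline — boundary = 80.63 mm; (whole slice rotated 80° about Z — lengths, areas and connectivity unchanged). Overall, the cross-section is a single solid region. Total boundary length (outer) = 80.63 mm.

80.63 mm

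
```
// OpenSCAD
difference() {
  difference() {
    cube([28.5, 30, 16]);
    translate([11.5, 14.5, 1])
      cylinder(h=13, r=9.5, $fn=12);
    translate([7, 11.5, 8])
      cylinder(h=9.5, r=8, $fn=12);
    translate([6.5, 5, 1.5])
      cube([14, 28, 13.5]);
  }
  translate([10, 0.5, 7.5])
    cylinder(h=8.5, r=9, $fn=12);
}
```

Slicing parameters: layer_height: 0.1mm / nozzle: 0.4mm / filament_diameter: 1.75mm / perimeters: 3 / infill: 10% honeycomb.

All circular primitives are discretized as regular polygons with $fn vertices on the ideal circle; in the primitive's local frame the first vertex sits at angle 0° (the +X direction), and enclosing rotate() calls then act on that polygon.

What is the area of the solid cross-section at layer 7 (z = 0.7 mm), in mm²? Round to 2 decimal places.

At z = 0.7 mm: the 28.5×30 cube contributes its full rectangle (area 855.00 mm²); the cylinder at (11.5, 14.5) is absent (z outside [1, 14]); the cylinder at (7, 11.5) does not reach this height (z outside [8, 17.5]); the cube at (6.5, 5) does not reach this height (z outside [1.5, 15]); After the difference (first − rest): none of the subtracted shapes is present at this height, so the 28.5×30 cube is unchanged — area = 855.00 mm²; the cylinder at (10, 0.5) does not reach this height (z outside [7.5, 16]); Subtracting the remaining from the first: none of the subtracted shapes is present at this height, so that combined region is unchanged — area = 855.00 mm². Overall, the cross-section is a single solid region. Net area = 855.00 mm².

855.00 mm²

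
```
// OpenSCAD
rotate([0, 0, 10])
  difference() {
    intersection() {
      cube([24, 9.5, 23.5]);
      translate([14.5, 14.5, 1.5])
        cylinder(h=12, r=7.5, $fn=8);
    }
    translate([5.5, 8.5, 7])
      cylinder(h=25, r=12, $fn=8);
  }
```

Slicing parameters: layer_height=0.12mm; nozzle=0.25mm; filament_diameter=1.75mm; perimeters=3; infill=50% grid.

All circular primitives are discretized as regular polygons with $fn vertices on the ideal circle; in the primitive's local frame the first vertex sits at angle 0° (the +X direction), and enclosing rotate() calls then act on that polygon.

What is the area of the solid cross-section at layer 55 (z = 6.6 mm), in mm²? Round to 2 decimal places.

14.90 mm²

At z = 6.6 mm: the cube (footprint 24×9.5) is included at this height (area 228.00 mm²); the cylinder at (14.5, 14.5): section is a regular 8-gon, circumradius r=7.5 (area = (8/2)·7.500²·sin(360°/8) = 159.10 mm²); Keeping only the common overlap: the r=7.5 cylinder at (14.5, 14.5) partially overlaps the 24×9.5 cube; clipping to the common part keeps 14.90 mm² — area = 14.90 mm²; the cylinder at (5.5, 8.5) is absent (z outside [7, 32]); After the difference (first − rest): none of the subtracted shapes is present at this height, so the result so far is unchanged — area = 14.90 mm²; (whole slice rotated 10° about Z — lengths, areas and connectivity unchanged). Overall, the cross-section is a single solid region. Net area = 14.90 mm².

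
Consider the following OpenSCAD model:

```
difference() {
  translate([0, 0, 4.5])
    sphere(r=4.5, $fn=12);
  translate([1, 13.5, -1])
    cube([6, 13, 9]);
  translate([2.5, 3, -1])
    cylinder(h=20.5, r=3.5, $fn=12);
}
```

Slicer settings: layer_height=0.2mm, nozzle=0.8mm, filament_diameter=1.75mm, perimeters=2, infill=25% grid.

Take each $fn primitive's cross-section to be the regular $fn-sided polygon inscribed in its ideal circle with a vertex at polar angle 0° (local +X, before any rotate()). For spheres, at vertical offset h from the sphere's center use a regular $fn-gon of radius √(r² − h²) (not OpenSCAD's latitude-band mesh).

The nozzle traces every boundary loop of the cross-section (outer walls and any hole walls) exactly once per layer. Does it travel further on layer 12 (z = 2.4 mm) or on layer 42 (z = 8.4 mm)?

Layer 12 (z = 2.4): the sphere: section is a regular 12-gon, circumradius = √(r²−h²) = √(4.5²−2.1²) = 3.980 (perimeter = 2·12·3.980·sin(180°/12) = 24.72 mm); the 6×13 cube at (1, 13.5) contributes its full rectangle (perimeter 38.00 mm); the r=3.5 cylinder at (2.5, 3) gives a regular 12-gon of circumradius 3.5 (constant along its height) (perimeter = 2·12·3.500·sin(180°/12) = 21.74 mm); Subtracting the remaining from the first: starting from the r=4.5 sphere, the 6×13 cube at (1, 13.5) misses the remaining region (no effect); the r=3.5 cylinder at (2.5, 3) partially overlaps it — only the 14.79 mm² overlap (of its 36.75 mm²) is removed, clipping the outline — boundary = 25.33 mm. So its perimeter = 25.33 mm. Layer 42 (z = 8.4): the sphere: section is a regular 12-gon, circumradius = √(r²−h²) = √(4.5²−3.9²) = 2.245 (perimeter = 2·12·2.245·sin(180°/12) = 13.95 mm); the cube at (1, 13.5) is not intersected at this z (z outside [-1, 8]); the cylinder at (2.5, 3): section is a regular 12-gon, circumradius r=3.5 (perimeter = 2·12·3.500·sin(180°/12) = 21.74 mm); After the difference (first − rest): starting from the r=4.5 sphere, the r=3.5 cylinder at (2.5, 3) partially overlaps it — only the 4.57 mm² overlap (of its 36.75 mm²) is removed, clipping the outline — boundary = 13.34 mm. So its perimeter = 13.34 mm. Layer 12 is larger (25.33 vs 13.34 mm).

layer 12 (z = 2.4 mm)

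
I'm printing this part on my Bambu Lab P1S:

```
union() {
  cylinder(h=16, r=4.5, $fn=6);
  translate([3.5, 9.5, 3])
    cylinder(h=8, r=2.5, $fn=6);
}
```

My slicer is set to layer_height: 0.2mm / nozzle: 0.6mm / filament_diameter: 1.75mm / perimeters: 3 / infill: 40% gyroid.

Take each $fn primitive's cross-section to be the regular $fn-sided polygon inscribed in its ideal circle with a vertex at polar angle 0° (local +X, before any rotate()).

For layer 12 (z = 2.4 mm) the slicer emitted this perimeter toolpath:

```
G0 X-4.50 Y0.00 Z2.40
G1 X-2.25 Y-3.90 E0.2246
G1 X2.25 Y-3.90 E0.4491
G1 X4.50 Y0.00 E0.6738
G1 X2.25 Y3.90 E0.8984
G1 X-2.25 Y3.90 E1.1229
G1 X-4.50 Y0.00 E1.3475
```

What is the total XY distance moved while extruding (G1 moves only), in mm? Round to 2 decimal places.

Sum the Euclidean lengths of each G1 segment: total = 27.01 mm.

27.01 mm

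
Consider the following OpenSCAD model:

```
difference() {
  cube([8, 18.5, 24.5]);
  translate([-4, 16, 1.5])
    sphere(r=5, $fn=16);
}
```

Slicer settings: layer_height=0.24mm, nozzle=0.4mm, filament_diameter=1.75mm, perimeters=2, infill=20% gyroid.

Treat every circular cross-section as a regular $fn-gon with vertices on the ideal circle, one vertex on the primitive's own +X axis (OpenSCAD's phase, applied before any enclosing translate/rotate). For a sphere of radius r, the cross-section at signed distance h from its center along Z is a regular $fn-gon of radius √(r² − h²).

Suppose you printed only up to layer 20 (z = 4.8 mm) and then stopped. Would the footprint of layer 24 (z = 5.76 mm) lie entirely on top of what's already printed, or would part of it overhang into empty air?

Compare the two slices. At z = 4.8: the cube (footprint 8×18.5) is included at this height (area 148.00 mm²); the sphere at (-4, 16): section is a regular 16-gon, circumradius = √(r²−h²) = √(5²−3.3²) = 3.756 (area = (16/2)·3.756²·sin(360°/16) = 43.20 mm²); Taking the first minus the rest: starting from the 8×18.5 cube (148.00 mm²), the r=5 sphere at (-4, 16) misses the remaining region (no effect) — area = 148.00 mm². At z = 5.76: the cube (footprint 8×18.5) is included at this height (area 148.00 mm²); the r=5 sphere at (-4, 16) contributes a regular 16-gon of circumradius √(5²−4.26²) = 2.618 (area = (16/2)·2.618²·sin(360°/16) = 20.98 mm²); After the difference (first − rest): starting from the 8×18.5 cube (148.00 mm²), the r=5 sphere at (-4, 16) misses the remaining region (no effect) — area = 148.00 mm². Checking containment: the cross-section at z = 5.76 is a subset of the cross-section at z = 4.8.

entirely on top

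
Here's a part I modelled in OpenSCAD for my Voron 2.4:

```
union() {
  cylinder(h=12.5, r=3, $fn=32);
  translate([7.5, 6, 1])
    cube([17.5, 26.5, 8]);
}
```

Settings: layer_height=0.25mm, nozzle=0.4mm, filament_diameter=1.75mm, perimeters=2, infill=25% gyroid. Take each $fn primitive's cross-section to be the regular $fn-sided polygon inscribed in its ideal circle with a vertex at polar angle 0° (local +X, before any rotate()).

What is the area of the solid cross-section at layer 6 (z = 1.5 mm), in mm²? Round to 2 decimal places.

491.84 mm²

At z = 1.5 mm: the r=3 cylinder gives a regular 32-gon of circumradius 3 (constant along its height) (area = (32/2)·3.000²·sin(360°/32) = 28.09 mm²); the cube at (7.5, 6) is present — its section is the full 17.5×26.5 rectangle (area 463.75 mm²); Taking the union: the 2 present regions are separate (no shared area or edge), so areas and boundary lengths simply add and each stays a separate island — area = 491.84 mm². Overall, the cross-section has 2 separate islands. Net area = 491.84 mm².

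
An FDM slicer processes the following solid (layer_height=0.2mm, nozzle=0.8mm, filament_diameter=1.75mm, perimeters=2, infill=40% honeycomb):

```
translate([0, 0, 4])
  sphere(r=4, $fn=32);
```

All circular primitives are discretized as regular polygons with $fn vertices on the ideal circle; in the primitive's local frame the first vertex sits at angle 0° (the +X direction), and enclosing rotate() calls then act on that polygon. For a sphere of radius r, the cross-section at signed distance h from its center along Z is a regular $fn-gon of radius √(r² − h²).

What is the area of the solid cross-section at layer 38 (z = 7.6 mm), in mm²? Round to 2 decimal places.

9.49 mm²

At z = 7.6 mm: the r=4 sphere contributes a regular 32-gon of circumradius √(4²−3.6²) = 1.744 (area = (32/2)·1.744²·sin(360°/32) = 9.49 mm²). Overall, the cross-section is a single solid region. Net area = 9.49 mm².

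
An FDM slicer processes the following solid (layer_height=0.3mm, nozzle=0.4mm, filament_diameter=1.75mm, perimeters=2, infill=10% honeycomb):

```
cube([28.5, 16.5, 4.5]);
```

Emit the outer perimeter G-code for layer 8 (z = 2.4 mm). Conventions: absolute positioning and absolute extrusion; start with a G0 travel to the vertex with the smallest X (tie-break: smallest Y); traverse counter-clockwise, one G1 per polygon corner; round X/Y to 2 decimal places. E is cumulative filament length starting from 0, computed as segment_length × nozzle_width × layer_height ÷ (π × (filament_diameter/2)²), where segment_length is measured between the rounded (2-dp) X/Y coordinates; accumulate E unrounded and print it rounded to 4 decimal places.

At z = 2.4 mm: the 28.5×16.5 cube contributes its full rectangle. The outline is a single polygon with 4 vertices. Extrusion per mm of travel: 0.4 × 0.3 / (π × 0.875²) = 0.049890. Accumulating E over each segment gives final E = 4.4901.

G0 X0.00 Y0.00 Z2.40
G1 X28.50 Y0.00 E1.4219
G1 X28.50 Y16.50 E2.2451
G1 X0.00 Y16.50 E3.6669
G1 X0.00 Y0.00 E4.4901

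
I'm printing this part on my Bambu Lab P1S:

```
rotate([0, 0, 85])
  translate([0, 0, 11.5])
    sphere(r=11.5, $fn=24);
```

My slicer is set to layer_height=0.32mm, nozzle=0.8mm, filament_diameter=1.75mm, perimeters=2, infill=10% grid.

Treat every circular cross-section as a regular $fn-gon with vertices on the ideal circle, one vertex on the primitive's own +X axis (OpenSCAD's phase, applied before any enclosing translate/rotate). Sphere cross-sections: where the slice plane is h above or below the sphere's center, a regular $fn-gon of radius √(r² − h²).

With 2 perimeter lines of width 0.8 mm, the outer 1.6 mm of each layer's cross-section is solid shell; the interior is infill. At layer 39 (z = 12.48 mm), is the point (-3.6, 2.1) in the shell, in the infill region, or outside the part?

infill

At z = 12.48 mm: the r=11.5 sphere contributes a regular 24-gon of circumradius √(11.5²−0.98²) = 11.458; (rotated 85° about Z; rotation is an isometry so areas/perimeters/island counts are preserved). Overall, the cross-section is a single solid region. Undo the 85° rotation: the query point maps to (1.778, 3.769) in the un-rotated model frame. The nearest boundary edge runs (5.73, 9.92)→(2.97, 11.07); distance from the point to it = 7.20 mm. The point is inside the cross-section and 7.20 mm from the nearest boundary — more than the 1.6 mm shell width (2 × 0.8), so it's in the infill interior.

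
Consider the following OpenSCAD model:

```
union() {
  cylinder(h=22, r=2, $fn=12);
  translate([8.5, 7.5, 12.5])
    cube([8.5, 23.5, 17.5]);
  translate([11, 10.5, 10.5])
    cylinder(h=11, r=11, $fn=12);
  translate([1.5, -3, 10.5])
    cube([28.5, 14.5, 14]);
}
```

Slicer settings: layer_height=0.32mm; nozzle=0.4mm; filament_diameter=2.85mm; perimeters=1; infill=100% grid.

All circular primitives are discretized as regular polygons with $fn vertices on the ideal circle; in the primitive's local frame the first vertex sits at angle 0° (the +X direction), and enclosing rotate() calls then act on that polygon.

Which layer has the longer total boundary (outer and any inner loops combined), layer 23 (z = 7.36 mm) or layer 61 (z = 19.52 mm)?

Layer 23 (z = 7.36): the r=2 cylinder contributes a regular 12-gon of circumradius 2 (perimeter = 2·12·2.000·sin(180°/12) = 12.42 mm); the cube at (8.5, 7.5) does not reach this height (z outside [12.5, 30]); the cylinder at (11, 10.5) is absent (z outside [10.5, 21.5]); the cube at (1.5, -3) is absent (z outside [10.5, 24.5]); Merging all regions: only the r=2 cylinder is present, so the union is just that shape — boundary = 12.42 mm. So its perimeter = 12.42 mm. Layer 61 (z = 19.52): the r=2 cylinder gives a regular 12-gon of circumradius 2 (constant along its height) (perimeter = 2·12·2.000·sin(180°/12) = 12.42 mm); the cube at (8.5, 7.5) is present — its section is the full 8.5×23.5 rectangle (perimeter 64.00 mm); the r=11 cylinder at (11, 10.5) gives a regular 12-gon of circumradius 11 (constant along its height) (perimeter = 2·12·11.000·sin(180°/12) = 68.33 mm); the cube at (1.5, -3) (footprint 28.5×14.5) is included at this height (perimeter 86.00 mm); Combining (union): the regions partially overlap (shared area 311.70 mm²), so the edge portions inside another operand are dropped and the merged outline is re-measured after clipping — boundary = 126.49 mm. So its perimeter = 126.49 mm. Layer 61 is larger (126.49 vs 12.42 mm).

layer 61 (z = 19.52 mm)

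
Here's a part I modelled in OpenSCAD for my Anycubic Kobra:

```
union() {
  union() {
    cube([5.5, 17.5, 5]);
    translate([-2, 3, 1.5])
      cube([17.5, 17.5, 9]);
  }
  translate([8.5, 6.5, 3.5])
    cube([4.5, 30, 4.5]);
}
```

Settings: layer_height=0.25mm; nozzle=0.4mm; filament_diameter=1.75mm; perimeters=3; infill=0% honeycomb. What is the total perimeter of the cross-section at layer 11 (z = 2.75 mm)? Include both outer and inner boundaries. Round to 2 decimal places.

At z = 2.75 mm: the 5.5×17.5 cube contributes its full rectangle (perimeter 46.00 mm); the cube at (-2, 3) is present — its section is the full 17.5×17.5 rectangle (perimeter 70.00 mm); Merging all regions: the regions partially overlap (shared area 79.75 mm²), so the edge portions inside another operand are dropped and the merged outline is re-measured after clipping — boundary = 76.00 mm; the cube at (8.5, 6.5) does not reach this height (z outside [3.5, 8]); Taking the union: only the result so far is present, so the union is just that shape — boundary = 76.00 mm. Overall, the cross-section is a single solid region. Total boundary length (outer) = 76.00 mm.

76.00 mm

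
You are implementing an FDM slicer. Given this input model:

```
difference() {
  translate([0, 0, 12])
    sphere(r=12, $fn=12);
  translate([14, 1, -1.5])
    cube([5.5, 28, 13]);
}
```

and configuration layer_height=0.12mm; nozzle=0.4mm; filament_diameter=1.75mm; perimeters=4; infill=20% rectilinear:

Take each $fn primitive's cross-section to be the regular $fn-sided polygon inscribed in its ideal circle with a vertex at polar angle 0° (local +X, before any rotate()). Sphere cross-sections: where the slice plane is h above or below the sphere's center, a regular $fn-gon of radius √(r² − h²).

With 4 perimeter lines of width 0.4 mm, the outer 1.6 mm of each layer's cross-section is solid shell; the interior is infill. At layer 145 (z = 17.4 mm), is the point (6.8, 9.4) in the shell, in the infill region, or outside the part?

At z = 17.4 mm: the sphere: section is a regular 12-gon, circumradius = √(r²−h²) = √(12²−5.4²) = 10.716; the cube at (14, 1) is absent (z outside [-1.5, 11.5]); Subtracting the remaining from the first: none of the subtracted shapes is present at this height, so the r=12 sphere is unchanged — 1 connected region. Overall, the cross-section is a single solid region. The nearest boundary edge runs (9.28, 5.36)→(5.36, 9.28); distance from the point to it = 1.10 mm. The point is not inside any of the regions above, so it lies outside the cross-section (1.10 mm from the nearest boundary).

outside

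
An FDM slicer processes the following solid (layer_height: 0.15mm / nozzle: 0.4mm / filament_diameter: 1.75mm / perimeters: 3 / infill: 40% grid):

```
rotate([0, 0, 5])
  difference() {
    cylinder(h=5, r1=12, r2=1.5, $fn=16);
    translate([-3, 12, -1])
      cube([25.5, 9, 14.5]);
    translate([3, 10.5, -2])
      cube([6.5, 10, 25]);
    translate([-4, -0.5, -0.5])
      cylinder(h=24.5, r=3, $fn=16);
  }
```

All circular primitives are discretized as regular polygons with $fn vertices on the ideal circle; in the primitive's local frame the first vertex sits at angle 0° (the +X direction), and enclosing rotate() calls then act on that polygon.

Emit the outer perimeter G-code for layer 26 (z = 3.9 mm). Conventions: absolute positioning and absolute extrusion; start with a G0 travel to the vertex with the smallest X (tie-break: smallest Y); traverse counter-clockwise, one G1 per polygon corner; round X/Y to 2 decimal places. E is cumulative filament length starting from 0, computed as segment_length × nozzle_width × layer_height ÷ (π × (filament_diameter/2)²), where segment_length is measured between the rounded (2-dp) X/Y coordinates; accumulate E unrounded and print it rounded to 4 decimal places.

At z = 3.9 mm: the cone (r1=12→r2=1.5) has section circumradius 3.810 here — a regular 16-gon; the 25.5×9 cube at (-3, 12) contributes its full rectangle; the cube at (3, 10.5) is present — its section is the full 6.5×10 rectangle; the r=3 cylinder at (-4, -0.5) contributes a regular 16-gon of circumradius 3; After the difference (first − rest): starting from the cone, the 25.5×9 cube at (-3, 12) misses the remaining region (no effect); the 6.5×10 cube at (3, 10.5) misses the remaining region (no effect); the r=3 cylinder at (-4, -0.5) partially overlaps it — only the 9.99 mm² overlap (of its 27.55 mm²) is removed, clipping the outline — 1 connected region; (rotated 5° about Z; rotation is an isometry so areas/perimeters/island counts are preserved). The outline is a single polygon with 20 vertices. Extrusion per mm of travel: 0.4 × 0.15 / (π × 0.875²) = 0.024945. Accumulating E over each segment gives final E = 0.6093.

G0 X-3.15 Y2.03 Z3.90
G1 X-3.04 Y2.01 E0.0028
G1 X-2.01 Y1.45 E0.0320
G1 X-1.28 Y0.54 E0.0611
G1 X-0.95 Y-0.59 E0.0905
G1 X-1.08 Y-1.75 E0.1196
G1 X-1.64 Y-2.78 E0.1489
G1 X-2.08 Y-3.12 E0.1627
G1 X-1.15 Y-3.63 E0.1892
G1 X0.33 Y-3.80 E0.2264
G1 X1.76 Y-3.38 E0.2635
G1 X2.92 Y-2.45 E0.3006
G1 X3.63 Y-1.15 E0.3376
G1 X3.80 Y0.33 E0.3747
G1 X3.38 Y1.76 E0.4119
G1 X2.45 Y2.92 E0.4490
G1 X1.15 Y3.63 E0.4859
G1 X-0.33 Y3.80 E0.5231
G1 X-1.76 Y3.38 E0.5603
G1 X-2.92 Y2.45 E0.5974
G1 X-3.15 Y2.03 E0.6093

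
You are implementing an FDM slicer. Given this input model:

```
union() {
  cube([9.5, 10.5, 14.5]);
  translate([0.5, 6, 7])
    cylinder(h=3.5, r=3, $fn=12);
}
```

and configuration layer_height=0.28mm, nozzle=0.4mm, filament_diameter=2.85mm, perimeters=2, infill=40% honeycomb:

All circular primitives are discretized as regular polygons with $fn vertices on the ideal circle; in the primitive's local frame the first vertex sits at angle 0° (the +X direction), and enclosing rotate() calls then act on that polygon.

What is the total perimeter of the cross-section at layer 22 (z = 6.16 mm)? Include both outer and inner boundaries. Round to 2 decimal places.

At z = 6.16 mm: the 9.5×10.5 cube contributes its full rectangle (perimeter 40.00 mm); the cylinder at (0.5, 6) is not intersected at this z (z outside [7, 10.5]); Taking the union: only the 9.5×10.5 cube is present, so the union is just that shape — boundary = 40.00 mm. Overall, the cross-section is a single solid region. Total boundary length (outer) = 40.00 mm.

40.00 mm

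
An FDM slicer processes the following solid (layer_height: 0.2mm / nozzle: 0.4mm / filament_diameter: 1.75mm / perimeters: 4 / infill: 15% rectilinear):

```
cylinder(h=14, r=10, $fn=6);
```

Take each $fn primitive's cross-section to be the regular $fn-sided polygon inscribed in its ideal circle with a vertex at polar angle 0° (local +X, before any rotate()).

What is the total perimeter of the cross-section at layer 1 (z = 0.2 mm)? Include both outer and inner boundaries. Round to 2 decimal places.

60.00 mm

At z = 0.2 mm: the cylinder: section is a regular 6-gon, circumradius r=10 (perimeter = 2·6·10.000·sin(180°/6) = 60.00 mm). Overall, the cross-section is a single solid region. Total boundary length (outer) = 60.00 mm.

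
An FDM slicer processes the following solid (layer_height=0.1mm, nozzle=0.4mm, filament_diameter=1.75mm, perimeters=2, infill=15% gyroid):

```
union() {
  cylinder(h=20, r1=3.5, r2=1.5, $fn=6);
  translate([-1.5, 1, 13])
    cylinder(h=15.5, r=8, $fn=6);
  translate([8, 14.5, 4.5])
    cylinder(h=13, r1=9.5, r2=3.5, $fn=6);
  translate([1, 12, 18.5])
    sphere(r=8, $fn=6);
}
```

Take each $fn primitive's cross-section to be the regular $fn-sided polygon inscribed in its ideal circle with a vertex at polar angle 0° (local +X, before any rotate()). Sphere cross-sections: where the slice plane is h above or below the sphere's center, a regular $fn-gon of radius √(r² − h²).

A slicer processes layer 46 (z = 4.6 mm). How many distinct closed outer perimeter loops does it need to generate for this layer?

2

At z = 4.6 mm: the cone (r1=3.5→r2=1.5) has section circumradius 3.040 here — a regular 6-gon; the cylinder at (-1.5, 1) is not intersected at this z (z outside [13, 28.5]); the cone at (8, 14.5) contributes a regular 6-gon of circumradius 9.454 (interpolated between r1=9.5 and r2=3.5 at t=0.008); the sphere at (1, 12) is not intersected at this z (|z−center|=13.900 > r=8); Merging all regions: the 2 present regions are separate (no shared area or edge), so areas and boundary lengths simply add and each stays a separate island — 2 connected regions. The result has 2 disconnected regions.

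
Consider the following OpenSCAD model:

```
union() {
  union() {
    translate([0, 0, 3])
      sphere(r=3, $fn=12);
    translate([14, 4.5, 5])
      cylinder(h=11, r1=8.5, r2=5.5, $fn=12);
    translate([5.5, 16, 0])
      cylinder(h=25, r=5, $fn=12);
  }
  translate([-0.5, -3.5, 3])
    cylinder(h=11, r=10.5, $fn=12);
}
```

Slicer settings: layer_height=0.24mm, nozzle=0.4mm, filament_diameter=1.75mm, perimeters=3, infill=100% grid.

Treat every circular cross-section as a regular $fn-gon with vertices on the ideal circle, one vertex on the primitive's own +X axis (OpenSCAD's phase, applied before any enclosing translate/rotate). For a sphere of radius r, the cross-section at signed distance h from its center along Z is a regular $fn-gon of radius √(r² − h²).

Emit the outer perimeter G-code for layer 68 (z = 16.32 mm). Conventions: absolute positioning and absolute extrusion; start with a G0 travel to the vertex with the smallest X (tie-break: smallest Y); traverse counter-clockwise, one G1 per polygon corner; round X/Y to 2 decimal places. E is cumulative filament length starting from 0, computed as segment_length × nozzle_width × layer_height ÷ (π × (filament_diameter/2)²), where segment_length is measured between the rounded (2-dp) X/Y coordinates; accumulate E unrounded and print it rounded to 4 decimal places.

At z = 16.32 mm: the sphere is not intersected at this z (|z−center|=13.320 > r=3); the cone at (14, 4.5) is not intersected at this z (z outside [5, 16]); the cylinder at (5.5, 16): section is a regular 12-gon, circumradius r=5; Merging all regions: only the r=5 cylinder at (5.5, 16) is present, so the union is just that shape — 1 connected region; the cylinder at (-0.5, -3.5) is not intersected at this z (z outside [3, 14]); Combining (union): only that combined region is present, so the union is just that shape — 1 connected region. The outline is a single polygon with 12 vertices. Extrusion per mm of travel: 0.4 × 0.24 / (π × 0.875²) = 0.039912. Accumulating E over each segment gives final E = 1.2396.

G0 X0.50 Y16.00 Z16.32
G1 X1.17 Y13.50 E0.1033
G1 X3.00 Y11.67 E0.2066
G1 X5.50 Y11.00 E0.3099
G1 X8.00 Y11.67 E0.4132
G1 X9.83 Y13.50 E0.5165
G1 X10.50 Y16.00 E0.6198
G1 X9.83 Y18.50 E0.7231
G1 X8.00 Y20.33 E0.8264
G1 X5.50 Y21.00 E0.9297
G1 X3.00 Y20.33 E1.0330
G1 X1.17 Y18.50 E1.1363
G1 X0.50 Y16.00 E1.2396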